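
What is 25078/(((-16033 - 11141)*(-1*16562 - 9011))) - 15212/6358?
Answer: -2642743568225/1104576455829 ≈ -2.3925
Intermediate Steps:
25078/(((-16033 - 11141)*(-1*16562 - 9011))) - 15212/6358 = 25078/((-27174*(-16562 - 9011))) - 15212*1/6358 = 25078/((-27174*(-25573))) - 7606/3179 = 25078/694920702 - 7606/3179 = 25078*(1/694920702) - 7606/3179 = 12539/347460351 - 7606/3179 = -2642743568225/1104576455829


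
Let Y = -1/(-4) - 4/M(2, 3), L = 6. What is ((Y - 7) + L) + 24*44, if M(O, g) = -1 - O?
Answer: 12679/12 ≈ 1056.6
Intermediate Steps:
Y = 19/12 (Y = -1/(-4) - 4/(-1 - 1*2) = -1*(-¼) - 4/(-1 - 2) = ¼ - 4/(-3) = ¼ - 4*(-⅓) = ¼ + 4/3 = 19/12 ≈ 1.5833)
((Y - 7) + L) + 24*44 = ((19/12 - 7) + 6) + 24*44 = (-65/12 + 6) + 1056 = 7/12 + 1056 = 12679/12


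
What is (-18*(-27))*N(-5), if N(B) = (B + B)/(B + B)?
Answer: 486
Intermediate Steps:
N(B) = 1 (N(B) = (2*B)/((2*B)) = (2*B)*(1/(2*B)) = 1)
(-18*(-27))*N(-5) = -18*(-27)*1 = 486*1 = 486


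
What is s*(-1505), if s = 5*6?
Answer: -45150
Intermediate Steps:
s = 30
s*(-1505) = 30*(-1505) = -45150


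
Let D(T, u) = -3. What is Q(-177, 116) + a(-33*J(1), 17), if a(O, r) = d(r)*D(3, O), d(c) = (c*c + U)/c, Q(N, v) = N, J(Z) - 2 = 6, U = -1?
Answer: -3873/17 ≈ -227.82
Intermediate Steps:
J(Z) = 8 (J(Z) = 2 + 6 = 8)
d(c) = (-1 + c**2)/c (d(c) = (c*c - 1)/c = (c**2 - 1)/c = (-1 + c**2)/c)
a(O, r) = -3*r + 3/r (a(O, r) = (r - 1/r)*(-3) = -3*r + 3/r)
Q(-177, 116) + a(-33*J(1), 17) = -177 + (-3*17 + 3/17) = -177 + (-51 + 3*(1/17)) = -177 + (-51 + 3/17) = -177 - 864/17 = -3873/17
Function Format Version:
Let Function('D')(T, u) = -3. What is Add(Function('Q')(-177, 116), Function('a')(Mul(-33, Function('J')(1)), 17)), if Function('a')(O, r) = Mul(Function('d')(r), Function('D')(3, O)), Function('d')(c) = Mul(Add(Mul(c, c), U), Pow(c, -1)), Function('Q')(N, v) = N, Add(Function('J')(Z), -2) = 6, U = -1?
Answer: Rational(-3873, 17) ≈ -227.82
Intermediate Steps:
Function('J')(Z) = 8 (Function('J')(Z) = Add(2, 6) = 8)
Function('d')(c) = Mul(Pow(c, -1), Add(-1, Pow(c, 2))) (Function('d')(c) = Mul(Add(Mul(c, c), -1), Pow(c, -1)) = Mul(Add(Pow(c, 2), -1), Pow(c, -1)) = Mul(Add(-1, Pow(c, 2)), Pow(c, -1)) = Mul(Pow(c, -1), Add(-1, Pow(c, 2))))
Function('a')(O, r) = Add(Mul(-3, r), Mul(3, Pow(r, -1))) (Function('a')(O, r) = Mul(Add(r, Mul(-1, Pow(r, -1))), -3) = Add(Mul(-3, r), Mul(3, Pow(r, -1))))
Add(Function('Q')(-177, 116), Function('a')(Mul(-33, Function('J')(1)), 17)) = Add(-177, Add(Mul(-3, 17), Mul(3, Pow(17, -1)))) = Add(-177, Add(-51, Mul(3, Rational(1, 17)))) = Add(-177, Add(-51, Rational(3, 17))) = Add(-177, Rational(-864, 17)) = Rational(-3873, 17)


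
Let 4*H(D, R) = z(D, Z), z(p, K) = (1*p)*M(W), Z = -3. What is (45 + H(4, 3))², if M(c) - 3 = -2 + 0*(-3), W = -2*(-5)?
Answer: 2116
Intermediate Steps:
W = 10
M(c) = 1 (M(c) = 3 + (-2 + 0*(-3)) = 3 + (-2 + 0) = 3 - 2 = 1)
z(p, K) = p (z(p, K) = (1*p)*1 = p*1 = p)
H(D, R) = D/4
(45 + H(4, 3))² = (45 + (¼)*4)² = (45 + 1)² = 46² = 2116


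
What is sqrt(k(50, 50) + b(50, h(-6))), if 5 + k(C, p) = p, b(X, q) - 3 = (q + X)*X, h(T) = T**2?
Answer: 2*sqrt(1087) ≈ 65.939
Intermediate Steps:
b(X, q) = 3 + X*(X + q) (b(X, q) = 3 + (q + X)*X = 3 + (X + q)*X = 3 + X*(X + q))
k(C, p) = -5 + p
sqrt(k(50, 50) + b(50, h(-6))) = sqrt((-5 + 50) + (3 + 50**2 + 50*(-6)**2)) = sqrt(45 + (3 + 2500 + 50*36)) = sqrt(45 + (3 + 2500 + 1800)) = sqrt(45 + 4303) = sqrt(4348) = 2*sqrt(1087)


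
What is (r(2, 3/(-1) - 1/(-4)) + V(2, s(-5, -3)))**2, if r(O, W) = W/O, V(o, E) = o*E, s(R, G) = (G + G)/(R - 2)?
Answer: 361/3136 ≈ 0.11511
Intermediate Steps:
s(R, G) = 2*G/(-2 + R) (s(R, G) = (2*G)/(-2 + R) = 2*G/(-2 + R))
V(o, E) = E*o
(r(2, 3/(-1) - 1/(-4)) + V(2, s(-5, -3)))**2 = ((3/(-1) - 1/(-4))/2 + (2*(-3)/(-2 - 5))*2)**2 = ((3*(-1) - 1*(-1/4))*(1/2) + (2*(-3)/(-7))*2)**2 = ((-3 + 1/4)*(1/2) + (2*(-3)*(-1/7))*2)**2 = (-11/4*1/2 + (6/7)*2)**2 = (-11/8 + 12/7)**2 = (19/56)**2 = 361/3136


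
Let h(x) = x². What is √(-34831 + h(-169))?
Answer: I*√6270 ≈ 79.183*I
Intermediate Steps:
√(-34831 + h(-169)) = √(-34831 + (-169)²) = √(-34831 + 28561) = √(-6270) = I*√6270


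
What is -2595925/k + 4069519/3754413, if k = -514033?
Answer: 910618586704/148453244433 ≈ 6.1340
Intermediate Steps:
-2595925/k + 4069519/3754413 = -2595925/(-514033) + 4069519/3754413 = -2595925*(-1/514033) + 4069519*(1/3754413) = 2595925/514033 + 4069519/3754413 = 910618586704/148453244433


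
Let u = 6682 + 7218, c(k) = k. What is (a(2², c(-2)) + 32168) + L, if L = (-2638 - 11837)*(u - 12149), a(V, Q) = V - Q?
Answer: -25313551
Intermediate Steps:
u = 13900
L = -25345725 (L = (-2638 - 11837)*(13900 - 12149) = -14475*1751 = -25345725)
(a(2², c(-2)) + 32168) + L = ((2² - 1*(-2)) + 32168) - 25345725 = ((4 + 2) + 32168) - 25345725 = (6 + 32168) - 25345725 = 32174 - 25345725 = -25313551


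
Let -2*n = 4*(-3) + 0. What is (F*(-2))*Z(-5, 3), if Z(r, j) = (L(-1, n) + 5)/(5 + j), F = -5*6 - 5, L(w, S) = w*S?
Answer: -35/4 ≈ -8.7500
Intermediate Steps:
n = 6 (n = -(4*(-3) + 0)/2 = -(-12 + 0)/2 = -1/2*(-12) = 6)
L(w, S) = S*w
F = -35 (F = -30 - 5 = -35)
Z(r, j) = -1/(5 + j) (Z(r, j) = (6*(-1) + 5)/(5 + j) = (-6 + 5)/(5 + j) = -1/(5 + j))
(F*(-2))*Z(-5, 3) = (-35*(-2))*(-1/(5 + 3)) = 70*(-1/8) = -35/4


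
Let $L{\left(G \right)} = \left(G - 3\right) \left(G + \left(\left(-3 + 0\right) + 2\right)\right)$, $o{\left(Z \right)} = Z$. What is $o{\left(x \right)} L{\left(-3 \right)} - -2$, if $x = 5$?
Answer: $122$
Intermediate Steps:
$L{\left(G \right)} = \left(-1 + G\right) \left(-3 + G\right)$ ($L{\left(G \right)} = \left(-3 + G\right) \left(G + \left(-3 + 2\right)\right) = \left(-3 + G\right) \left(G - 1\right) = \left(-3 + G\right) \left(-1 + G\right) = \left(-1 + G\right) \left(-3 + G\right)$)
$o{\left(x \right)} L{\left(-3 \right)} - -2 = 5 \left(3 + \left(-3\right)^{2} - -12\right) - -2 = 5 \left(3 + 9 + 12\right) + 2 = 5 \cdot 24 + 2 = 120 + 2 = 122$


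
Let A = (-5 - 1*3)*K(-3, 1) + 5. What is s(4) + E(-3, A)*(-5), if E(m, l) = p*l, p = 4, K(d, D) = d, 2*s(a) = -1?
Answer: -1161/2 ≈ -580.50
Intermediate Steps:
s(a) = -½ (s(a) = (½)*(-1) = -½)
A = 29 (A = (-5 - 1*3)*(-3) + 5 = (-5 - 3)*(-3) + 5 = -8*(-3) + 5 = 24 + 5 = 29)
E(m, l) = 4*l
s(4) + E(-3, A)*(-5) = -½ + (4*29)*(-5) = -½ + 116*(-5) = -½ - 580 = -1161/2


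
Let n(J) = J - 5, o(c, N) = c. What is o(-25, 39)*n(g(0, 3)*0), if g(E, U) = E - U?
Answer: 125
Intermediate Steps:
n(J) = -5 + J
o(-25, 39)*n(g(0, 3)*0) = -25*(-5 + (0 - 1*3)*0) = -25*(-5 + (0 - 3)*0) = -25*(-5 - 3*0) = -25*(-5 + 0) = -25*(-5) = 125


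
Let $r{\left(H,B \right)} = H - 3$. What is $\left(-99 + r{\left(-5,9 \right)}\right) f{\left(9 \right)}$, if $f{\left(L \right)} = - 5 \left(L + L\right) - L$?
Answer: $10593$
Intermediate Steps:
$r{\left(H,B \right)} = -3 + H$ ($r{\left(H,B \right)} = H - 3 = -3 + H$)
$f{\left(L \right)} = - 11 L$ ($f{\left(L \right)} = - 5 \cdot 2 L - L = - 10 L - L = - 11 L$)
$\left(-99 + r{\left(-5,9 \right)}\right) f{\left(9 \right)} = \left(-99 - 8\right) \left(\left(-11\right) 9\right) = \left(-99 - 8\right) \left(-99\right) = \left(-107\right) \left(-99\right) = 10593$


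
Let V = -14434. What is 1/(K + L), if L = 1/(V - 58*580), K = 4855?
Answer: 48074/233399269 ≈ 0.00020597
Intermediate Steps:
L = -1/48074 (L = 1/(-14434 - 58*580) = 1/(-14434 - 33640) = 1/(-48074) = -1/48074 ≈ -2.0801e-5)
1/(K + L) = 1/(4855 - 1/48074) = 1/(233399269/48074) = 48074/233399269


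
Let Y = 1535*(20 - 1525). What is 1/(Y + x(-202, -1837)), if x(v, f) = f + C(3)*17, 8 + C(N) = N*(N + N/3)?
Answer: -1/2311944 ≈ -4.3254e-7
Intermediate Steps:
C(N) = -8 + 4*N²/3 (C(N) = -8 + N*(N + N/3) = -8 + N*(4*N/3) = -8 + 4*N²/3)
Y = -2310175 (Y = 1535*(-1505) = -2310175)
x(v, f) = 68 + f (x(v, f) = f + (-8 + (4/3)*3²)*17 = f + (-8 + (4/3)*9)*17 = f + (-8 + 12)*17 = f + 4*17 = f + 68 = 68 + f)
1/(Y + x(-202, -1837)) = 1/(-2310175 + (68 - 1837)) = 1/(-2310175 - 1769) = 1/(-2311944) = -1/2311944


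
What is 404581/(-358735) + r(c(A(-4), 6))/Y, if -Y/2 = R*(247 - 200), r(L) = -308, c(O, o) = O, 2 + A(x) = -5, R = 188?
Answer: -1759816263/1584891230 ≈ -1.1104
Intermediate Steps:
A(x) = -7 (A(x) = -2 - 5 = -7)
Y = -17672 (Y = -376*(247 - 200) = -376*47 = -2*8836 = -17672)
404581/(-358735) + r(c(A(-4), 6))/Y = 404581/(-358735) - 308/(-17672) = 404581*(-1/358735) - 308*(-1/17672) = -404581/358735 + 77/4418 = -1759816263/1584891230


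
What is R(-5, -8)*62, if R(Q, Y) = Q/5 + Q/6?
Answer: -341/3 ≈ -113.67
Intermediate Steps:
R(Q, Y) = 11*Q/30 (R(Q, Y) = Q*(⅕) + Q*(⅙) = Q/5 + Q/6 = 11*Q/30)
R(-5, -8)*62 = ((11/30)*(-5))*62 = -11/6*62 = -341/3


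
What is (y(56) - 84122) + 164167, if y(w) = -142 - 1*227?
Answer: 79676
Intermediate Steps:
y(w) = -369 (y(w) = -142 - 227 = -369)
(y(56) - 84122) + 164167 = (-369 - 84122) + 164167 = -84491 + 164167 = 79676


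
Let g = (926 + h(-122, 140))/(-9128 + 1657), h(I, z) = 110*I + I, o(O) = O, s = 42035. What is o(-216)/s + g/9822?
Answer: -7659900716/1542267554835 ≈ -0.0049666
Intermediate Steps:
h(I, z) = 111*I
g = 12616/7471 (g = (926 + 111*(-122))/(-9128 + 1657) = (926 - 13542)/(-7471) = -12616*(-1/7471) = 12616/7471 ≈ 1.6887)
o(-216)/s + g/9822 = -216/42035 + (12616/7471)/9822 = -216*1/42035 + (12616/7471)*(1/9822) = -216/42035 + 6308/36690081 = -7659900716/1542267554835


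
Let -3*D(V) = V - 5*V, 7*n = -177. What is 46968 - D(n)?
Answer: 329012/7 ≈ 47002.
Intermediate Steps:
n = -177/7 (n = (⅐)*(-177) = -177/7 ≈ -25.286)
D(V) = 4*V/3 (D(V) = -(V - 5*V)/3 = -(-4)*V/3 = 4*V/3)
46968 - D(n) = 46968 - 4*(-177)/(3*7) = 46968 - 1*(-236/7) = 46968 + 236/7 = 329012/7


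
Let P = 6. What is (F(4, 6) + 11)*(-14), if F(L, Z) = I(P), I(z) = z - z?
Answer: -154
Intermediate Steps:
I(z) = 0
F(L, Z) = 0
(F(4, 6) + 11)*(-14) = (0 + 11)*(-14) = 11*(-14) = -154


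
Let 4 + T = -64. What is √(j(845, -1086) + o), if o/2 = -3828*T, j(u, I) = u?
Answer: √521453 ≈ 722.12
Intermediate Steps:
T = -68 (T = -4 - 64 = -68)
o = 520608 (o = 2*(-3828*(-68)) = 2*260304 = 520608)
√(j(845, -1086) + o) = √(845 + 520608) = √521453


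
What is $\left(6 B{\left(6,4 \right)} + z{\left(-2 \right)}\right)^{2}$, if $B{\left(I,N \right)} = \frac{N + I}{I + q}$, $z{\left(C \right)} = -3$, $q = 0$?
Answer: $49$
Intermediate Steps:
$B{\left(I,N \right)} = \frac{I + N}{I}$ ($B{\left(I,N \right)} = \frac{N + I}{I + 0} = \frac{I + N}{I}$)
$\left(6 B{\left(6,4 \right)} + z{\left(-2 \right)}\right)^{2} = \left(6 \frac{6 + 4}{6} - 3\right)^{2} = \left(6 \cdot \frac{1}{6} \cdot 10 - 3\right)^{2} = \left(6 \cdot \frac{5}{3} - 3\right)^{2} = \left(10 - 3\right)^{2} = 7^{2} = 49$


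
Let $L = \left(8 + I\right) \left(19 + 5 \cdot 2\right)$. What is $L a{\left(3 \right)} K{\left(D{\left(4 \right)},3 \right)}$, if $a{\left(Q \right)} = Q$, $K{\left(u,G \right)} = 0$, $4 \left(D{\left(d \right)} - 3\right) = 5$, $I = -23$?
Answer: $0$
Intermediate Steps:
$D{\left(d \right)} = \frac{17}{4}$ ($D{\left(d \right)} = 3 + \frac{1}{4} \cdot 5 = 3 + \frac{5}{4} = \frac{17}{4}$)
$L = -435$ ($L = \left(8 - 23\right) \left(19 + 5 \cdot 2\right) = - 15 \left(19 + 10\right) = \left(-15\right) 29 = -435$)
$L a{\left(3 \right)} K{\left(D{\left(4 \right)},3 \right)} = \left(-435\right) 3 \cdot 0 = \left(-1305\right) 0 = 0$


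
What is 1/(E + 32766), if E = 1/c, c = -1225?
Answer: 1225/40138349 ≈ 3.0519e-5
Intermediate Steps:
E = -1/1225 (E = 1/(-1225) = -1/1225 ≈ -0.00081633)
1/(E + 32766) = 1/(-1/1225 + 32766) = 1/(40138349/1225) = 1225/40138349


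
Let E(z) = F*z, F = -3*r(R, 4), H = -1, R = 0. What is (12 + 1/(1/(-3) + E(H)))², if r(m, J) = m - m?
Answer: 81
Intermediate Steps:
r(m, J) = 0
F = 0 (F = -3*0 = 0)
E(z) = 0 (E(z) = 0*z = 0)
(12 + 1/(1/(-3) + E(H)))² = (12 + 1/(1/(-3) + 0))² = (12 + 1/(-⅓ + 0))² = (12 + 1/(-⅓))² = (12 - 3)² = 9² = 81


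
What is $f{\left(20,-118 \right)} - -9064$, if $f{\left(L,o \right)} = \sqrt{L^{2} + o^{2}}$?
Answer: $9064 + 2 \sqrt{3581} \approx 9183.7$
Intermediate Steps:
$f{\left(20,-118 \right)} - -9064 = \sqrt{20^{2} + \left(-118\right)^{2}} - -9064 = \sqrt{400 + 13924} + 9064 = \sqrt{14324} + 9064 = 2 \sqrt{3581} + 9064 = 9064 + 2 \sqrt{3581}$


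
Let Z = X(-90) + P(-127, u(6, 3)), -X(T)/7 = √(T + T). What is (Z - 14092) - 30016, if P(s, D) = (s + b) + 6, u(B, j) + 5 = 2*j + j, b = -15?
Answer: -44244 - 42*I*√5 ≈ -44244.0 - 93.915*I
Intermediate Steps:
u(B, j) = -5 + 3*j (u(B, j) = -5 + (2*j + j) = -5 + 3*j)
X(T) = -7*√2*√T (X(T) = -7*√(T + T) = -7*√2*√T)
P(s, D) = -9 + s (P(s, D) = (s - 15) + 6 = (-15 + s) + 6 = -9 + s)
Z = -136 - 42*I*√5 (Z = -7*√2*√(-90) + (-9 - 127) = -7*√2*3*I*√10 - 136 = -42*I*√5 - 136 = -136 - 42*I*√5 ≈ -136.0 - 93.915*I)
(Z - 14092) - 30016 = ((-136 - 42*I*√5) - 14092) - 30016 = (-14228 - 42*I*√5) - 30016 = -44244 - 42*I*√5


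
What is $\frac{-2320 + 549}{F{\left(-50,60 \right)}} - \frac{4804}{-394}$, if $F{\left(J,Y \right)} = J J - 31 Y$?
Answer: $\frac{1188393}{126080} \approx 9.4257$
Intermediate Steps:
$F{\left(J,Y \right)} = J^{2} - 31 Y$
$\frac{-2320 + 549}{F{\left(-50,60 \right)}} - \frac{4804}{-394} = \frac{-2320 + 549}{\left(-50\right)^{2} - 1860} - \frac{4804}{-394} = - \frac{1771}{2500 - 1860} - - \frac{2402}{197} = - \frac{1771}{640} + \frac{2402}{197} = \frac{1188393}{126080}$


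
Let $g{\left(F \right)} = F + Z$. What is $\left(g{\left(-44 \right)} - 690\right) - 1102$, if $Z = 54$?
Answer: $-1782$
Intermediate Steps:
$g{\left(F \right)} = 54 + F$ ($g{\left(F \right)} = F + 54 = 54 + F$)
$\left(g{\left(-44 \right)} - 690\right) - 1102 = \left(\left(54 - 44\right) - 690\right) - 1102 = \left(10 - 690\right) - 1102 = -680 - 1102 = -1782$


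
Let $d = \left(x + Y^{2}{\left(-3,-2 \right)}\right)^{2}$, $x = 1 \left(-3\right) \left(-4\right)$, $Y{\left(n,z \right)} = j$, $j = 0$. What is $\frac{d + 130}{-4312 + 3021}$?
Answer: $- \frac{274}{1291} \approx -0.21224$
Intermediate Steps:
$Y{\left(n,z \right)} = 0$
$x = 12$ ($x = \left(-3\right) \left(-4\right) = 12$)
$d = 144$ ($d = \left(12 + 0^{2}\right)^{2} = \left(12 + 0\right)^{2} = 12^{2} = 144$)
$\frac{d + 130}{-4312 + 3021} = \frac{144 + 130}{-4312 + 3021} = \frac{274}{-1291} = 274 \left(- \frac{1}{1291}\right) = - \frac{274}{1291}$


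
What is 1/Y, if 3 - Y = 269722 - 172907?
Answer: -1/96812 ≈ -1.0329e-5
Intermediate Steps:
Y = -96812 (Y = 3 - (269722 - 172907) = 3 - 1*96815 = 3 - 96815 = -96812)
1/Y = 1/(-96812) = -1/96812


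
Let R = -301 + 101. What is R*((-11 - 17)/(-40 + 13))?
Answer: -5600/27 ≈ -207.41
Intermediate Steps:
R = -200
R*((-11 - 17)/(-40 + 13)) = -200*(-11 - 17)/(-40 + 13) = -(-5600)/(-27) = -(-5600)*(-1)/27 = -200*28/27 = -5600/27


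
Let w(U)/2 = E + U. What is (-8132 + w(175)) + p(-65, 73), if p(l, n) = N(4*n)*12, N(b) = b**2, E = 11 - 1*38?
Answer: 1015332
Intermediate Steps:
E = -27 (E = 11 - 38 = -27)
w(U) = -54 + 2*U (w(U) = 2*(-27 + U) = -54 + 2*U)
p(l, n) = 192*n**2 (p(l, n) = (4*n)**2*12 = (16*n**2)*12 = 192*n**2)
(-8132 + w(175)) + p(-65, 73) = (-8132 + (-54 + 2*175)) + 192*73**2 = (-8132 + (-54 + 350)) + 192*5329 = (-8132 + 296) + 1023168 = -7836 + 1023168 = 1015332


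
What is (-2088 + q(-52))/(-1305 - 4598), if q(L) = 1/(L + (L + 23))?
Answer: 169129/478143 ≈ 0.35372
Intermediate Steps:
q(L) = 1/(23 + 2*L) (q(L) = 1/(L + (23 + L)) = 1/(23 + 2*L))
(-2088 + q(-52))/(-1305 - 4598) = (-2088 + 1/(23 + 2*(-52)))/(-1305 - 4598) = (-2088 + 1/(23 - 104))/(-5903) = (-2088 + 1/(-81))*(-1/5903) = (-2088 - 1/81)*(-1/5903) = -169129/81*(-1/5903) = 169129/478143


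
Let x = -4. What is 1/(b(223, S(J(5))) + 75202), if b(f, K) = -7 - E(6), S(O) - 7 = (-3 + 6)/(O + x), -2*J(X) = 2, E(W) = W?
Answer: 1/75189 ≈ 1.3300e-5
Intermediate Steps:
J(X) = -1 (J(X) = -1/2*2 = -1)
S(O) = 7 + 3/(-4 + O) (S(O) = 7 + (-3 + 6)/(O - 4) = 7 + 3/(-4 + O))
b(f, K) = -13 (b(f, K) = -7 - 1*6 = -7 - 6 = -13)
1/(b(223, S(J(5))) + 75202) = 1/(-13 + 75202) = 1/75189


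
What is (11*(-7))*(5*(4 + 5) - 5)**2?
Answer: -123200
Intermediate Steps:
(11*(-7))*(5*(4 + 5) - 5)**2 = -77*(5*9 - 5)**2 = -77*(45 - 5)**2 = -77*40**2 = -77*1600 = -123200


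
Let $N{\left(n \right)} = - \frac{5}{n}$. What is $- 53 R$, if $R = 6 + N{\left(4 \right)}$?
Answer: $- \frac{1007}{4} \approx -251.75$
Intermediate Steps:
$R = \frac{19}{4}$ ($R = 6 - \frac{5}{4} = \frac{19}{4} \approx 4.75$)
$- 53 R = \left(-53\right) \frac{19}{4} = - \frac{1007}{4}$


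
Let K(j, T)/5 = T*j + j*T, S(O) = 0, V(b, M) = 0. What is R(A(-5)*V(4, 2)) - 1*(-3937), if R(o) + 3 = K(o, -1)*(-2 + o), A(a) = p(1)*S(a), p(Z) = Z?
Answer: 3934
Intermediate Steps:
K(j, T) = 10*T*j (K(j, T) = 5*(T*j + j*T) = 5*(T*j + T*j) = 5*(2*T*j) = 10*T*j)
A(a) = 0 (A(a) = 1*0 = 0)
R(o) = -3 - 10*o*(-2 + o) (R(o) = -3 + (10*(-1)*o)*(-2 + o) = -3 + (-10*o)*(-2 + o) = -3 - 10*o*(-2 + o))
R(A(-5)*V(4, 2)) - 1*(-3937) = (-3 - 10*(0*0)² + 20*(0*0)) - 1*(-3937) = (-3 - 10*0² + 20*0) + 3937 = (-3 - 10*0 + 0) + 3937 = (-3 + 0 + 0) + 3937 = -3 + 3937 = 3934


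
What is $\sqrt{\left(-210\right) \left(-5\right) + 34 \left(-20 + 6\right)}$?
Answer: $\sqrt{574} \approx 23.958$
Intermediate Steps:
$\sqrt{\left(-210\right) \left(-5\right) + 34 \left(-20 + 6\right)} = \sqrt{1050 + 34 \left(-14\right)} = \sqrt{1050 - 476} = \sqrt{574}$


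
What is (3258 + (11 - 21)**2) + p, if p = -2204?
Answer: 1154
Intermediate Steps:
(3258 + (11 - 21)**2) + p = (3258 + (11 - 21)**2) - 2204 = (3258 + (-10)**2) - 2204 = (3258 + 100) - 2204 = 3358 - 2204 = 1154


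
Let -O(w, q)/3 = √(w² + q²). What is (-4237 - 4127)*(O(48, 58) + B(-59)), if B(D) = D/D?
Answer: -8364 + 50184*√1417 ≈ 1.8807e+6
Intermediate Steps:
B(D) = 1
O(w, q) = -3*√(q² + w²) (O(w, q) = -3*√(w² + q²) = -3*√(q² + w²))
(-4237 - 4127)*(O(48, 58) + B(-59)) = (-4237 - 4127)*(-3*√(58² + 48²) + 1) = -8364*(-3*√(3364 + 2304) + 1) = -8364*(-6*√1417 + 1) = -8364*(1 - 6*√1417) = -8364 + 50184*√1417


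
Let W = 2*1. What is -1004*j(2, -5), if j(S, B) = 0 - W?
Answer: 2008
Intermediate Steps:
W = 2
j(S, B) = -2 (j(S, B) = 0 - 1*2 = 0 - 2 = -2)
-1004*j(2, -5) = -1004*(-2) = 2008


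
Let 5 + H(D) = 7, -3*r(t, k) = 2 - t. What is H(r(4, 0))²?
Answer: 4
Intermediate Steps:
r(t, k) = -⅔ + t/3 (r(t, k) = -(2 - t)/3 = -⅔ + t/3)
H(D) = 2 (H(D) = -5 + 7 = 2)
H(r(4, 0))² = 2² = 4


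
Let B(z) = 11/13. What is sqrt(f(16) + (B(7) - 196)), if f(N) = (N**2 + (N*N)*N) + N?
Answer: sqrt(705211)/13 ≈ 64.598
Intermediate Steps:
f(N) = N + N**2 + N**3 (f(N) = (N**2 + N**2*N) + N = (N**2 + N**3) + N = N + N**2 + N**3)
B(z) = 11/13 (B(z) = 11*(1/13) = 11/13)
sqrt(f(16) + (B(7) - 196)) = sqrt(16*(1 + 16 + 16**2) + (11/13 - 196)) = sqrt(16*(1 + 16 + 256) - 2537/13) = sqrt(16*273 - 2537/13) = sqrt(4368 - 2537/13) = sqrt(54247/13) = sqrt(705211)/13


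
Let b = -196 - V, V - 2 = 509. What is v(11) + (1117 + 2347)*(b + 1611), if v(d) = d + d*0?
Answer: 3131467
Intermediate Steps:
V = 511 (V = 2 + 509 = 511)
b = -707 (b = -196 - 1*511 = -196 - 511 = -707)
v(d) = d (v(d) = d + 0 = d)
v(11) + (1117 + 2347)*(b + 1611) = 11 + (1117 + 2347)*(-707 + 1611) = 11 + 3464*904 = 11 + 3131456 = 3131467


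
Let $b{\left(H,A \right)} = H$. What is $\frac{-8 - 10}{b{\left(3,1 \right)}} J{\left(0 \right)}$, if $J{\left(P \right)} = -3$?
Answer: $18$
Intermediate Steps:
$\frac{-8 - 10}{b{\left(3,1 \right)}} J{\left(0 \right)} = \frac{-8 - 10}{3} \left(-3\right) = \frac{1}{3} \left(-18\right) \left(-3\right) = \left(-6\right) \left(-3\right) = 18$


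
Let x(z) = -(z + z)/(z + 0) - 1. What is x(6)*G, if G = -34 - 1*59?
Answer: 279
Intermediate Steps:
G = -93 (G = -34 - 59 = -93)
x(z) = -3 (x(z) = -2*z/z - 1 = -1*2 - 1 = -2 - 1 = -3)
x(6)*G = -3*(-93) = 279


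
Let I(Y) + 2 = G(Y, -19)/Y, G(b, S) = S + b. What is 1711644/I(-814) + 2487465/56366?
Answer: -26177180796127/14936990 ≈ -1.7525e+6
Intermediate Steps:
I(Y) = -2 + (-19 + Y)/Y
1711644/I(-814) + 2487465/56366 = 1711644/(((-19 - 1*(-814))/(-814))) + 2487465/56366 = 1711644/((-(-19 + 814)/814)) + 2487465*(1/56366) = 1711644/((-1/814*795)) + 2487465/56366 = 1711644/(-795/814) + 2487465/56366 = 1711644*(-814/795) + 2487465/56366 = -464426072/265 + 2487465/56366 = -26177180796127/14936990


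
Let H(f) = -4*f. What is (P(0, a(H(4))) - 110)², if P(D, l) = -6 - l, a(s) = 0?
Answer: 13456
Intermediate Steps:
(P(0, a(H(4))) - 110)² = ((-6 - 1*0) - 110)² = ((-6 + 0) - 110)² = (-6 - 110)² = (-116)² = 13456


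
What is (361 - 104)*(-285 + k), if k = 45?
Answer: -61680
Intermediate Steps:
(361 - 104)*(-285 + k) = (361 - 104)*(-285 + 45) = 257*(-240) = -61680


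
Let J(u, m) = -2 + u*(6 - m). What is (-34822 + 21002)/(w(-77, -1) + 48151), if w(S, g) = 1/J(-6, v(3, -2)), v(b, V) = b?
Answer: -276400/963019 ≈ -0.28701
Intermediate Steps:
w(S, g) = -1/20 (w(S, g) = 1/(-2 + 6*(-6) - 1*3*(-6)) = 1/(-2 - 36 + 18) = 1/(-20) = -1/20)
(-34822 + 21002)/(w(-77, -1) + 48151) = (-34822 + 21002)/(-1/20 + 48151) = -13820/963019/20 = -13820*20/963019 = -276400/963019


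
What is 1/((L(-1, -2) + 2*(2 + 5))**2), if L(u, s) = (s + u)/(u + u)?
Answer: 4/961 ≈ 0.0041623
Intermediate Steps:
L(u, s) = (s + u)/(2*u) (L(u, s) = (s + u)/((2*u)) = (s + u)*(1/(2*u)) = (s + u)/(2*u))
1/((L(-1, -2) + 2*(2 + 5))**2) = 1/(((1/2)*(-2 - 1)/(-1) + 2*(2 + 5))**2) = 1/(((1/2)*(-1)*(-3) + 2*7)**2) = 1/((3/2 + 14)**2) = 1/((31/2)**2) = 1/(961/4) = 4/961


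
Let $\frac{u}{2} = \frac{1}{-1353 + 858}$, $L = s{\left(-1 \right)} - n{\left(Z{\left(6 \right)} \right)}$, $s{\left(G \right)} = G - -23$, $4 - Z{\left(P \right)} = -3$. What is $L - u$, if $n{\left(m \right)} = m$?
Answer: $\frac{7427}{495} \approx 15.004$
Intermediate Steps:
$Z{\left(P \right)} = 7$ ($Z{\left(P \right)} = 4 - -3 = 4 + 3 = 7$)
$s{\left(G \right)} = 23 + G$ ($s{\left(G \right)} = G + 23 = 23 + G$)
$L = 15$ ($L = \left(23 - 1\right) - 7 = 22 - 7 = 15$)
$u = - \frac{2}{495}$ ($u = \frac{2}{-1353 + 858} = \frac{2}{-495} = 2 \left(- \frac{1}{495}\right) = - \frac{2}{495} \approx -0.0040404$)
$L - u = 15 - - \frac{2}{495} = 15 + \frac{2}{495} = \frac{7427}{495}$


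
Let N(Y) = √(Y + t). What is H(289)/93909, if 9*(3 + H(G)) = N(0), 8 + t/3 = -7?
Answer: -1/31303 + I*√5/281727 ≈ -3.1946e-5 + 7.937e-6*I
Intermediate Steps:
t = -45 (t = -24 + 3*(-7) = -24 - 21 = -45)
N(Y) = √(-45 + Y) (N(Y) = √(Y - 45) = √(-45 + Y))
H(G) = -3 + I*√5/3 (H(G) = -3 + √(-45 + 0)/9 = -3 + √(-45)/9 = -3 + (3*I*√5)/9 = -3 + I*√5/3)
H(289)/93909 = (-3 + I*√5/3)/93909 = (-3 + I*√5/3)*(1/93909) = -1/31303 + I*√5/281727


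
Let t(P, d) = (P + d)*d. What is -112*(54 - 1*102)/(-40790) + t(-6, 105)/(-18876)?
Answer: -7961961/11665940 ≈ -0.68250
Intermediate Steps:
t(P, d) = d*(P + d)
-112*(54 - 1*102)/(-40790) + t(-6, 105)/(-18876) = -112*(54 - 1*102)/(-40790) + (105*(-6 + 105))/(-18876) = -112*(54 - 102)*(-1/40790) + (105*99)*(-1/18876) = -112*(-48)*(-1/40790) + 10395*(-1/18876) = 5376*(-1/40790) - 315/572 = -2688/20395 - 315/572 = -7961961/11665940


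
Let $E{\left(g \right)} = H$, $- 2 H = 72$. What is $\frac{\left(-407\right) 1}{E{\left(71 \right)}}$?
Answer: $\frac{407}{36} \approx 11.306$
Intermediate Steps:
$H = -36$ ($H = \left(- \frac{1}{2}\right) 72 = -36$)
$E{\left(g \right)} = -36$
$\frac{\left(-407\right) 1}{E{\left(71 \right)}} = \frac{\left(-407\right) 1}{-36} = \left(-407\right) \left(- \frac{1}{36}\right) = \frac{407}{36}$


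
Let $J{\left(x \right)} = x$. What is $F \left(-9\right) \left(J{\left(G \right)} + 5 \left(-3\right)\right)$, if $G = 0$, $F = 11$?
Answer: $1485$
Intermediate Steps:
$F \left(-9\right) \left(J{\left(G \right)} + 5 \left(-3\right)\right) = 11 \left(-9\right) \left(0 + 5 \left(-3\right)\right) = - 99 \left(0 - 15\right) = \left(-99\right) \left(-15\right) = 1485$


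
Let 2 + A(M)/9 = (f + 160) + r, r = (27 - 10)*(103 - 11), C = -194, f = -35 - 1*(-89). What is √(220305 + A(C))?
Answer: √236289 ≈ 486.10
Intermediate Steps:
f = 54 (f = -35 + 89 = 54)
r = 1564 (r = 17*92 = 1564)
A(M) = 15984 (A(M) = -18 + 9*((54 + 160) + 1564) = -18 + 9*(214 + 1564) = -18 + 9*1778 = -18 + 16002 = 15984)
√(220305 + A(C)) = √(220305 + 15984) = √236289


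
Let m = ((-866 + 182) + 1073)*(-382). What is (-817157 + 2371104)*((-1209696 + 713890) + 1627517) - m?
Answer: 1758619061915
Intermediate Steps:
m = -148598 (m = (-684 + 1073)*(-382) = 389*(-382) = -148598)
(-817157 + 2371104)*((-1209696 + 713890) + 1627517) - m = (-817157 + 2371104)*((-1209696 + 713890) + 1627517) - 1*(-148598) = 1553947*(-495806 + 1627517) + 148598 = 1553947*1131711 + 148598 = 1758618913317 + 148598 = 1758619061915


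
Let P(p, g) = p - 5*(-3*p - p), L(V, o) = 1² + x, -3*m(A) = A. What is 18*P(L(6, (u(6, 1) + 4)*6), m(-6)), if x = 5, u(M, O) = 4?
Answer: 2268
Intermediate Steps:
m(A) = -A/3
L(V, o) = 6 (L(V, o) = 1² + 5 = 1 + 5 = 6)
P(p, g) = 21*p (P(p, g) = p - (-20)*p = p + 20*p = 21*p)
18*P(L(6, (u(6, 1) + 4)*6), m(-6)) = 18*(21*6) = 18*126 = 2268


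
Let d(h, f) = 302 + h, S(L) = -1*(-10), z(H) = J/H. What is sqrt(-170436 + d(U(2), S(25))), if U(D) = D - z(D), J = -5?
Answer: I*sqrt(680518)/2 ≈ 412.47*I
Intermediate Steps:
z(H) = -5/H
S(L) = 10
U(D) = D + 5/D (U(D) = D - (-5)/D = D + 5/D)
sqrt(-170436 + d(U(2), S(25))) = sqrt(-170436 + (302 + (2 + 5/2))) = sqrt(-170436 + (302 + 9/2)) = sqrt(-170436 + 613/2) = sqrt(-340259/2) = I*sqrt(680518)/2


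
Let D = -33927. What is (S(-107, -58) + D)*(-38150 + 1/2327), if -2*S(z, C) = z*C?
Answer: 3287340064470/2327 ≈ 1.4127e+9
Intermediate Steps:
S(z, C) = -C*z/2 (S(z, C) = -z*C/2 = -C*z/2)
(S(-107, -58) + D)*(-38150 + 1/2327) = (-½*(-58)*(-107) - 33927)*(-38150 + 1/2327) = (-3103 - 33927)*(-38150 + 1/2327) = -37030*(-88775049/2327) = 3287340064470/2327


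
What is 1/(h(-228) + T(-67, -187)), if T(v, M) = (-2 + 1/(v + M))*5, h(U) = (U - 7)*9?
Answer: -254/539755 ≈ -0.00047058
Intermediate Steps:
h(U) = -63 + 9*U (h(U) = (-7 + U)*9 = -63 + 9*U)
T(v, M) = -10 + 5/(M + v) (T(v, M) = (-2 + 1/(M + v))*5 = -10 + 5/(M + v))
1/(h(-228) + T(-67, -187)) = 1/((-63 + 9*(-228)) + 5*(1 - 2*(-187) - 2*(-67))/(-187 - 67)) = 1/((-63 - 2052) + 5*(1 + 374 + 134)/(-254)) = 1/(-2115 + 5*(-1/254)*509) = 1/(-2115 - 2545/254) = 1/(-539755/254) = -254/539755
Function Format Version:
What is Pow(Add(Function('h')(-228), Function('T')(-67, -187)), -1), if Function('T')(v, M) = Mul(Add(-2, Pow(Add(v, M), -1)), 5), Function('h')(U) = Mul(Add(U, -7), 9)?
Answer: Rational(-254, 539755) ≈ -0.00047058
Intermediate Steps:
Function('h')(U) = Add(-63, Mul(9, U)) (Function('h')(U) = Mul(Add(-7, U), 9) = Add(-63, Mul(9, U)))
Function('T')(v, M) = Add(-10, Mul(5, Pow(Add(M, v), -1))) (Function('T')(v, M) = Mul(Add(-2, Pow(Add(M, v), -1)), 5) = Add(-10, Mul(5, Pow(Add(M, v), -1))))
Pow(Add(Function('h')(-228), Function('T')(-67, -187)), -1) = Pow(Add(Add(-63, Mul(9, -228)), Mul(5, Pow(Add(-187, -67), -1), Add(1, Mul(-2, -187), Mul(-2, -67)))), -1) = Pow(Add(Add(-63, -2052), Mul(5, Pow(-254, -1), Add(1, 374, 134))), -1) = Pow(Add(-2115, Mul(5, Rational(-1, 254), 509)), -1) = Pow(Add(-2115, Rational(-2545, 254)), -1) = Pow(Rational(-539755, 254), -1) = Rational(-254, 539755)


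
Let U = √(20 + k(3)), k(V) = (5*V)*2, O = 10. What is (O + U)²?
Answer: 150 + 100*√2 ≈ 291.42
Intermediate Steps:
k(V) = 10*V
U = 5*√2 (U = √(20 + 10*3) = √(20 + 30) = √50 = 5*√2 ≈ 7.0711)
(O + U)² = (10 + 5*√2)²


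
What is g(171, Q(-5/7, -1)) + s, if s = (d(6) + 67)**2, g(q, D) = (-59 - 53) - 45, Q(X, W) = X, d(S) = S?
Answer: 5172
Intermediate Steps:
g(q, D) = -157 (g(q, D) = -112 - 45 = -157)
s = 5329 (s = (6 + 67)**2 = 73**2 = 5329)
g(171, Q(-5/7, -1)) + s = -157 + 5329 = 5172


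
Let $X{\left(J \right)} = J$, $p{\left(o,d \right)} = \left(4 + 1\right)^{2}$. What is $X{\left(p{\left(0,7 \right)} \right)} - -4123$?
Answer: $4148$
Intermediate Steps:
$p{\left(o,d \right)} = 25$ ($p{\left(o,d \right)} = 5^{2} = 25$)
$X{\left(p{\left(0,7 \right)} \right)} - -4123 = 25 - -4123 = 25 + 4123 = 4148$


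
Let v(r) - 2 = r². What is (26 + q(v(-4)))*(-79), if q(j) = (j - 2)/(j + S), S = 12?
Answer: -31442/15 ≈ -2096.1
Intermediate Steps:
v(r) = 2 + r²
q(j) = (-2 + j)/(12 + j) (q(j) = (j - 2)/(j + 12) = (-2 + j)/(12 + j))
(26 + q(v(-4)))*(-79) = (26 + (-2 + (2 + (-4)²))/(12 + (2 + (-4)²)))*(-79) = (26 + (-2 + (2 + 16))/(12 + (2 + 16)))*(-79) = (26 + (-2 + 18)/(12 + 18))*(-79) = (26 + 16/30)*(-79) = (26 + (1/30)*16)*(-79) = (26 + 8/15)*(-79) = (398/15)*(-79) = -31442/15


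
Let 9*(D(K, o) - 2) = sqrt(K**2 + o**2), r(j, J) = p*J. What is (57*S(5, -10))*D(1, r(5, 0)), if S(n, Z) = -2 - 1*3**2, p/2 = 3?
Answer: -3971/3 ≈ -1323.7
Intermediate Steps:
p = 6 (p = 2*3 = 6)
S(n, Z) = -11 (S(n, Z) = -2 - 1*9 = -2 - 9 = -11)
r(j, J) = 6*J
D(K, o) = 2 + sqrt(K**2 + o**2)/9
(57*S(5, -10))*D(1, r(5, 0)) = (57*(-11))*(2 + sqrt(1**2 + (6*0)**2)/9) = -627*(2 + sqrt(1 + 0**2)/9) = -627*(2 + sqrt(1 + 0)/9) = -627*(2 + sqrt(1)/9) = -627*(2 + (1/9)*1) = -627*(2 + 1/9) = -627*19/9 = -3971/3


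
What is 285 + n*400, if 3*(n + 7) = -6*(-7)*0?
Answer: -2515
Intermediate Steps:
n = -7 (n = -7 + (-6*(-7)*0)/3 = -7 + (42*0)/3 = -7 + (⅓)*0 = -7 + 0 = -7)
285 + n*400 = 285 - 7*400 = 285 - 2800 = -2515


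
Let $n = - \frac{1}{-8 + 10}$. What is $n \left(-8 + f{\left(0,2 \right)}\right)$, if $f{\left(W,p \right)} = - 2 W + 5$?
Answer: $\frac{3}{2} \approx 1.5$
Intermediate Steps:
$n = - \frac{1}{2} \approx -0.5$
$f{\left(W,p \right)} = 5 - 2 W$
$n \left(-8 + f{\left(0,2 \right)}\right) = - \frac{-8 + \left(5 - 0\right)}{2} = - \frac{-8 + \left(5 + 0\right)}{2} = - \frac{-8 + 5}{2} = \left(- \frac{1}{2}\right) \left(-3\right) = \frac{3}{2}$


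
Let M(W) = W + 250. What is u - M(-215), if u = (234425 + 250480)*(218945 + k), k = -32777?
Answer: 90273794005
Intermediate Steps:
M(W) = 250 + W
u = 90273794040 (u = (234425 + 250480)*(218945 - 32777) = 484905*186168 = 90273794040)
u - M(-215) = 90273794040 - (250 - 215) = 90273794040 - 1*35 = 90273794040 - 35 = 90273794005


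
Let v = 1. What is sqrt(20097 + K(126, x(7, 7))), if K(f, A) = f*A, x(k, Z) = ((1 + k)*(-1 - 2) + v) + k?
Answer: 21*sqrt(41) ≈ 134.47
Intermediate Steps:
x(k, Z) = -2 - 2*k (x(k, Z) = ((1 + k)*(-1 - 2) + 1) + k = ((1 + k)*(-3) + 1) + k = ((-3 - 3*k) + 1) + k = (-2 - 3*k) + k = -2 - 2*k)
K(f, A) = A*f
sqrt(20097 + K(126, x(7, 7))) = sqrt(20097 + (-2 - 2*7)*126) = sqrt(20097 + (-2 - 14)*126) = sqrt(20097 - 16*126) = sqrt(20097 - 2016) = sqrt(18081) = 21*sqrt(41)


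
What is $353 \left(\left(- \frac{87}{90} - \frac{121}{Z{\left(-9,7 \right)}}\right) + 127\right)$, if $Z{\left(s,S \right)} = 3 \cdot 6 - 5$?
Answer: $\frac{16069619}{390} \approx 41204.0$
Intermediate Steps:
$Z{\left(s,S \right)} = 13$ ($Z{\left(s,S \right)} = 18 - 5 = 13$)
$353 \left(\left(- \frac{87}{90} - \frac{121}{Z{\left(-9,7 \right)}}\right) + 127\right) = 353 \left(\left(- \frac{87}{90} - \frac{121}{13}\right) + 127\right) = 353 \left(\left(\left(-87\right) \frac{1}{90} - \frac{121}{13}\right) + 127\right) = 353 \left(\left(- \frac{29}{30} - \frac{121}{13}\right) + 127\right) = 353 \left(- \frac{4007}{390} + 127\right) = 353 \cdot \frac{45523}{390} = \frac{16069619}{390}$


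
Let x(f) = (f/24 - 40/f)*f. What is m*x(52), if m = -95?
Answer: -20710/3 ≈ -6903.3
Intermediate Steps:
x(f) = f*(-40/f + f/24) (x(f) = (f*(1/24) - 40/f)*f = (f/24 - 40/f)*f = (-40/f + f/24)*f = f*(-40/f + f/24))
m*x(52) = -95*(-40 + (1/24)*52²) = -95*(-40 + (1/24)*2704) = -95*(-40 + 338/3) = -95*218/3 = -20710/3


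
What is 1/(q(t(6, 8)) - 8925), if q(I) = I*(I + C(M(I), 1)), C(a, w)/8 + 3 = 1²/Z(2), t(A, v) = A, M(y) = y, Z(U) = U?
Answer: -1/9009 ≈ -0.00011100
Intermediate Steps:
C(a, w) = -20 (C(a, w) = -24 + 8*(1²/2) = -24 + 8*(1*(½)) = -24 + 8*(½) = -24 + 4 = -20)
q(I) = I*(-20 + I) (q(I) = I*(I - 20) = I*(-20 + I))
1/(q(t(6, 8)) - 8925) = 1/(6*(-20 + 6) - 8925) = 1/(6*(-14) - 8925) = 1/(-84 - 8925) = 1/(-9009) = -1/9009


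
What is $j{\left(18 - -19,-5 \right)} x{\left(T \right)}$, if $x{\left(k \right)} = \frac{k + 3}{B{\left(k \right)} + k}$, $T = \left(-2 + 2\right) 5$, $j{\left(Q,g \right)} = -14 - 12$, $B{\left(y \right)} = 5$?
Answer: $- \frac{78}{5} \approx -15.6$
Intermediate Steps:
$j{\left(Q,g \right)} = -26$ ($j{\left(Q,g \right)} = -14 - 12 = -26$)
$T = 0$ ($T = 0 \cdot 5 = 0$)
$x{\left(k \right)} = \frac{3 + k}{5 + k}$ ($x{\left(k \right)} = \frac{k + 3}{5 + k} = \frac{3 + k}{5 + k}$)
$j{\left(18 - -19,-5 \right)} x{\left(T \right)} = - 26 \frac{3 + 0}{5 + 0} = - 26 \cdot \frac{1}{5} \cdot 3 = \left(-26\right) \frac{3}{5} = - \frac{78}{5}$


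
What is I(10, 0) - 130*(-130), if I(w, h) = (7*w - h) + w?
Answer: 16980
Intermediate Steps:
I(w, h) = -h + 8*w (I(w, h) = (-h + 7*w) + w = -h + 8*w)
I(10, 0) - 130*(-130) = (-1*0 + 8*10) - 130*(-130) = (0 + 80) + 16900 = 80 + 16900 = 16980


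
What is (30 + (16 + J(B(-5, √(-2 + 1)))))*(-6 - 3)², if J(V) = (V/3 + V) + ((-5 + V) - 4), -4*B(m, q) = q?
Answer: 2997 - 189*I/4 ≈ 2997.0 - 47.25*I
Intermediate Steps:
B(m, q) = -q/4
J(V) = -9 + 7*V/3 (J(V) = (V*(⅓) + V) + (-9 + V) = (V/3 + V) + (-9 + V) = 4*V/3 + (-9 + V) = -9 + 7*V/3)
(30 + (16 + J(B(-5, √(-2 + 1)))))*(-6 - 3)² = (30 + (16 + (-9 + 7*(-√(-2 + 1)/4)/3)))*(-6 - 3)² = (30 + (16 + (-9 + 7*(-I/4)/3)))*(-9)² = (30 + (16 + (-9 + 7*(-I/4)/3)))*81 = (30 + (16 + (-9 - 7*I/12)))*81 = (30 + (7 - 7*I/12))*81 = (37 - 7*I/12)*81 = 2997 - 189*I/4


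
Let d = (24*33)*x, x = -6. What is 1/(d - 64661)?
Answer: -1/69413 ≈ -1.4407e-5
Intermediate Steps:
d = -4752 (d = (24*33)*(-6) = 792*(-6) = -4752)
1/(d - 64661) = 1/(-4752 - 64661) = 1/(-69413) = -1/69413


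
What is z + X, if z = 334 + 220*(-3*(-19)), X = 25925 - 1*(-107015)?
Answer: 145814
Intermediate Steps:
X = 132940 (X = 25925 + 107015 = 132940)
z = 12874 (z = 334 + 220*57 = 334 + 12540 = 12874)
z + X = 12874 + 132940 = 145814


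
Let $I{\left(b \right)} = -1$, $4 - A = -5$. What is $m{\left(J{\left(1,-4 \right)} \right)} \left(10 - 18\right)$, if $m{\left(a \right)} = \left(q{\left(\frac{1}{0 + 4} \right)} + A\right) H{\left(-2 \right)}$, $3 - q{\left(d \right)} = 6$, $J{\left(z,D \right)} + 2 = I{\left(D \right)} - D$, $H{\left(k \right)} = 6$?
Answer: $-288$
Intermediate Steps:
$A = 9$ ($A = 4 - -5 = 4 + 5 = 9$)
$J{\left(z,D \right)} = -3 - D$ ($J{\left(z,D \right)} = -2 - \left(1 + D\right) = -3 - D$)
$q{\left(d \right)} = -3$ ($q{\left(d \right)} = 3 - 6 = -3$)
$m{\left(a \right)} = 36$ ($m{\left(a \right)} = \left(-3 + 9\right) 6 = 6 \cdot 6 = 36$)
$m{\left(J{\left(1,-4 \right)} \right)} \left(10 - 18\right) = 36 \left(10 - 18\right) = 36 \left(-8\right) = -288$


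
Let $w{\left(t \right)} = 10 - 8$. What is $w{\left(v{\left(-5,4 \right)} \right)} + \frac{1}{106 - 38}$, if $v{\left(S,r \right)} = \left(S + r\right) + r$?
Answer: $\frac{137}{68} \approx 2.0147$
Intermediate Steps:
$v{\left(S,r \right)} = S + 2 r$
$w{\left(t \right)} = 2$ ($w{\left(t \right)} = 10 - 8 = 2$)
$w{\left(v{\left(-5,4 \right)} \right)} + \frac{1}{106 - 38} = 2 + \frac{1}{106 - 38} = 2 + \frac{1}{68} = \frac{137}{68}$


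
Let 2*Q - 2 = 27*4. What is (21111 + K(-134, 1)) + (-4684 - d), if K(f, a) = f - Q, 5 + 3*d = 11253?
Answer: 37466/3 ≈ 12489.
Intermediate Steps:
d = 11248/3 (d = -5/3 + (1/3)*11253 = -5/3 + 3751 = 11248/3 ≈ 3749.3)
Q = 55 (Q = 1 + (27*4)/2 = 1 + (1/2)*108 = 1 + 54 = 55)
K(f, a) = -55 + f (K(f, a) = f - 1*55 = f - 55 = -55 + f)
(21111 + K(-134, 1)) + (-4684 - d) = (21111 + (-55 - 134)) + (-4684 - 1*11248/3) = (21111 - 189) + (-4684 - 11248/3) = 20922 - 25300/3 = 37466/3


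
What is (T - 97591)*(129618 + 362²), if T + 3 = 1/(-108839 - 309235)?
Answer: -90130544331013/3543 ≈ -2.5439e+10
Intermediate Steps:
T = -1254223/418074 (T = -3 + 1/(-108839 - 309235) = -3 + 1/(-418074) = -3 - 1/418074 = -1254223/418074 ≈ -3.0000)
(T - 97591)*(129618 + 362²) = (-1254223/418074 - 97591)*(129618 + 362²) = -40801513957*(129618 + 131044)/418074 = -40801513957/418074*260662 = -90130544331013/3543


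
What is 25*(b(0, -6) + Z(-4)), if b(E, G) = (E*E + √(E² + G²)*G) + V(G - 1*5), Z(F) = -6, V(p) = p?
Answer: -1325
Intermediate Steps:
b(E, G) = -5 + G + E² + G*√(E² + G²) (b(E, G) = (E*E + √(E² + G²)*G) + (G - 1*5) = (E² + G*√(E² + G²)) + (G - 5) = (E² + G*√(E² + G²)) + (-5 + G) = -5 + G + E² + G*√(E² + G²))
25*(b(0, -6) + Z(-4)) = 25*((-5 - 6 + 0² - 6*√(0² + (-6)²)) - 6) = 25*((-5 - 6 + 0 - 6*√(0 + 36)) - 6) = 25*((-5 - 6 + 0 - 6*√36) - 6) = 25*((-5 - 6 + 0 - 6*6) - 6) = 25*((-5 - 6 + 0 - 36) - 6) = 25*(-47 - 6) = 25*(-53) = -1325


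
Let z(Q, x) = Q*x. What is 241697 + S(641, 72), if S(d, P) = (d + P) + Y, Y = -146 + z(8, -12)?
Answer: 242168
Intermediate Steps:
Y = -242 (Y = -146 + 8*(-12) = -146 - 96 = -242)
S(d, P) = -242 + P + d (S(d, P) = (d + P) - 242 = (P + d) - 242 = -242 + P + d)
241697 + S(641, 72) = 241697 + (-242 + 72 + 641) = 241697 + 471 = 242168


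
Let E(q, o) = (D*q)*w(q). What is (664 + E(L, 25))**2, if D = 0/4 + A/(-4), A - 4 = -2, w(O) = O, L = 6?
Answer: 417316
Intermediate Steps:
A = 2 (A = 4 - 2 = 2)
D = -1/2 (D = 0/4 + 2/(-4) = 0*(1/4) + 2*(-1/4) = 0 - 1/2 = -1/2 ≈ -0.50000)
E(q, o) = -q**2/2 (E(q, o) = (-q/2)*q = -q**2/2)
(664 + E(L, 25))**2 = (664 - 1/2*6**2)**2 = (664 - 1/2*36)**2 = (664 - 18)**2 = 646**2 = 417316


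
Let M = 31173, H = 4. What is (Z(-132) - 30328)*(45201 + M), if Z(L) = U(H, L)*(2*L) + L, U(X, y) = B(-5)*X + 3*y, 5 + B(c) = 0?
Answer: 6061346136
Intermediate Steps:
B(c) = -5 (B(c) = -5 + 0 = -5)
U(X, y) = -5*X + 3*y
Z(L) = L + 2*L*(-20 + 3*L) (Z(L) = (-5*4 + 3*L)*(2*L) + L = (-20 + 3*L)*(2*L) + L = 2*L*(-20 + 3*L) + L = L + 2*L*(-20 + 3*L))
(Z(-132) - 30328)*(45201 + M) = (3*(-132)*(-13 + 2*(-132)) - 30328)*(45201 + 31173) = (3*(-132)*(-13 - 264) - 30328)*76374 = (3*(-132)*(-277) - 30328)*76374 = (109692 - 30328)*76374 = 79364*76374 = 6061346136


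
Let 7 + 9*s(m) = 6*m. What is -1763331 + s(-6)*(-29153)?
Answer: -14616400/9 ≈ -1.6240e+6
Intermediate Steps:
s(m) = -7/9 + 2*m/3 (s(m) = -7/9 + (6*m)/9 = -7/9 + 2*m/3)
-1763331 + s(-6)*(-29153) = -1763331 + (-7/9 + (2/3)*(-6))*(-29153) = -1763331 + (-7/9 - 4)*(-29153) = -1763331 - 43/9*(-29153) = -1763331 + 1253579/9 = -14616400/9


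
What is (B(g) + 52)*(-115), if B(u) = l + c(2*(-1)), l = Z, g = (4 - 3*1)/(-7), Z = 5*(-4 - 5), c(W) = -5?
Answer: -230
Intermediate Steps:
Z = -45 (Z = 5*(-9) = -45)
g = -⅐ (g = (4 - 3)*(-⅐) = 1*(-⅐) = -⅐ ≈ -0.14286)
l = -45
B(u) = -50 (B(u) = -45 - 5 = -50)
(B(g) + 52)*(-115) = (-50 + 52)*(-115) = 2*(-115) = -230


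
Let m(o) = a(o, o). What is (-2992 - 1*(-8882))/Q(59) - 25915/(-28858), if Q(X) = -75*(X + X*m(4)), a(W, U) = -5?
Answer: 15716728/12769665 ≈ 1.2308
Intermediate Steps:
m(o) = -5
Q(X) = 300*X (Q(X) = -75*(X + X*(-5)) = -75*(X - 5*X) = -(-300)*X = 300*X)
(-2992 - 1*(-8882))/Q(59) - 25915/(-28858) = (-2992 - 1*(-8882))/((300*59)) - 25915/(-28858) = (-2992 + 8882)/17700 - 25915*(-1/28858) = 5890*(1/17700) + 25915/28858 = 589/1770 + 25915/28858 = 15716728/12769665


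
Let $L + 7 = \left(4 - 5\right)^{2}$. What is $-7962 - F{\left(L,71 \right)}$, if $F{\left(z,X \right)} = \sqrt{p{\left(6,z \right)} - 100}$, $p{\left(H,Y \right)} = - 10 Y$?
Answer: $-7962 - 2 i \sqrt{10} \approx -7962.0 - 6.3246 i$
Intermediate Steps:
$L = -6$ ($L = -7 + \left(4 - 5\right)^{2} = -7 + \left(-1\right)^{2} = -7 + 1 = -6$)
$F{\left(z,X \right)} = \sqrt{-100 - 10 z}$ ($F{\left(z,X \right)} = \sqrt{- 10 z - 100} = \sqrt{-100 - 10 z}$)
$-7962 - F{\left(L,71 \right)} = -7962 - \sqrt{-100 - -60} = -7962 - \sqrt{-100 + 60} = -7962 - \sqrt{-40} = -7962 - 2 i \sqrt{10}$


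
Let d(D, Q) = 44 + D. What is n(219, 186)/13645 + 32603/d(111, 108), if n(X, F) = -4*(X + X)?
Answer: 17783855/84599 ≈ 210.21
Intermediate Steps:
n(X, F) = -8*X
n(219, 186)/13645 + 32603/d(111, 108) = -8*219/13645 + 32603/(44 + 111) = -1752*1/13645 + 32603/155 = -1752/13645 + 32603*(1/155) = -1752/13645 + 32603/155 = 17783855/84599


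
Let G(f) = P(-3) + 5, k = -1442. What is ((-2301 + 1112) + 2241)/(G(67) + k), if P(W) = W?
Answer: -263/360 ≈ -0.73056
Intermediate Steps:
G(f) = 2 (G(f) = -3 + 5 = 2)
((-2301 + 1112) + 2241)/(G(67) + k) = ((-2301 + 1112) + 2241)/(2 - 1442) = (-1189 + 2241)/(-1440) = 1052*(-1/1440) = -263/360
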